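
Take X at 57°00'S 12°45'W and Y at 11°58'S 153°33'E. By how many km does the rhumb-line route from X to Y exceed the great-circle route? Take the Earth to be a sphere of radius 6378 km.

Great circle: cos σ = sin φ₁ sin φ₂ + cos φ₁ cos φ₂ cos Δλ,  σ = 1.9217 rad → d_gc = 12256.6 km
Rhumb line: Δψ = +1.0063, q = Δφ/Δψ = 0.7811, d_rh = R√(Δφ²+q²Δλ²) = 15303.6 km
Excess = 15303.6 − 12256.6 = 3047.0 ≈ 3047 km

3047 km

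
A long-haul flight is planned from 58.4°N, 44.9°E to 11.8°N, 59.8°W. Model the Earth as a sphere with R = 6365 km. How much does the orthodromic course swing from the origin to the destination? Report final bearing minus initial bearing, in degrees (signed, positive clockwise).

Initial bearing θ₁ = atan2(sin Δλ cos φ₂, cos φ₁ sin φ₂ − sin φ₁ cos φ₂ cos Δλ) = 288.60°
Final bearing θ₂ = (initial bearing from the destination back to the start) + 180° = 210.49°
Δθ = θ₂ − θ₁ = -78.1°

-78.1°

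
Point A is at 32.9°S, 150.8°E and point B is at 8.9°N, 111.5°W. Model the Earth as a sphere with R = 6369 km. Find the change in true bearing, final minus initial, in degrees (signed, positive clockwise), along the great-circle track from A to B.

At departure: θ₁ = atan2(sin Δλ cos φ₂, cos φ₁ sin φ₂ − sin φ₁ cos φ₂ cos Δλ) = 86.61°
At arrival: θ₂ = atan2(sin Δλ cos φ₁, −cos φ₂ sin φ₁ + sin φ₂ cos φ₁ cos Δλ) = 58.03°
Δθ = θ₂ − θ₁ = -28.6°

-28.6°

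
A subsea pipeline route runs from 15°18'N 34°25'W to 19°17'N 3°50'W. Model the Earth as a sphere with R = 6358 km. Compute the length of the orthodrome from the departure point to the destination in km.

3266 km

cos σ = sin φ₁ sin φ₂ + cos φ₁ cos φ₂ cos Δλ
      = sin(15.30°)sin(19.28°) + cos(15.30°)cos(19.28°)cos(30.58°) = 0.8709
σ = 29.433° → d = Rσ = 6358·0.51370 = 3266 km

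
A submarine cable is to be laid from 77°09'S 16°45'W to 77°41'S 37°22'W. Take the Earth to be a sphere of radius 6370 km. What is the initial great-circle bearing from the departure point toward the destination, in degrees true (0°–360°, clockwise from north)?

253.2°

N = sin Δλ·cos φ₂ = -0.0751;  D = cos φ₁ sin φ₂ − sin φ₁ cos φ₂ cos Δλ = -0.0226
initial course = atan2(N, D) = 253.23°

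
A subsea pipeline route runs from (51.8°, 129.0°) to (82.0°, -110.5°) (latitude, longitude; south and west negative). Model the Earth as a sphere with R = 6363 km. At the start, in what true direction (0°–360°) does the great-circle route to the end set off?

θ = atan2( sin Δλ·cos φ₂ ,  cos φ₁ sin φ₂ − sin φ₁ cos φ₂ cos Δλ )
  = atan2(+0.1199, +0.6679) = 10.18°

10.2°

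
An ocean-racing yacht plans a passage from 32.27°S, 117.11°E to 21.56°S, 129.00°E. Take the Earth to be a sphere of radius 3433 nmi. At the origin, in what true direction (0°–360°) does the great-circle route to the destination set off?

47.6°

N = sin Δλ·cos φ₂ = +0.1916;  D = cos φ₁ sin φ₂ − sin φ₁ cos φ₂ cos Δλ = +0.1752
initial course = atan2(N, D) = 47.57°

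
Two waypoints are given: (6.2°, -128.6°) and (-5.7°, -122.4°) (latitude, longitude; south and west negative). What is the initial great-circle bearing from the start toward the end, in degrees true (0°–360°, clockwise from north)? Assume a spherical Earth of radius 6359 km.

N = sin Δλ·cos φ₂ = +0.1075;  D = cos φ₁ sin φ₂ − sin φ₁ cos φ₂ cos Δλ = -0.2056
initial course = atan2(N, D) = 152.40°

152.4°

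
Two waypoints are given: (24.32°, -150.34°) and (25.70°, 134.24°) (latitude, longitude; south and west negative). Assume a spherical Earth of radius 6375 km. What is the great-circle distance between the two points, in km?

Haversine: a = sin²(Δφ/2)+cos φ₁ cos φ₂ sin²(Δλ/2) = 0.30735;  σ = 2·atan2(√a,√(1−a))
σ = 67.338° → d = Rσ = 6375·1.17527 = 7492 km

7492 km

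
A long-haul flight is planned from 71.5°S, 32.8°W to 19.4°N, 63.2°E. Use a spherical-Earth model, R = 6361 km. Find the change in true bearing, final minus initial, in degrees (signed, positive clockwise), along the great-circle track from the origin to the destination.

At departure: θ₁ = atan2(sin Δλ cos φ₂, cos φ₁ sin φ₂ − sin φ₁ cos φ₂ cos Δλ) = 89.27°
At arrival: θ₂ = atan2(sin Δλ cos φ₁, −cos φ₂ sin φ₁ + sin φ₂ cos φ₁ cos Δλ) = 19.66°
Δθ = θ₂ − θ₁ = -69.6°

-69.6°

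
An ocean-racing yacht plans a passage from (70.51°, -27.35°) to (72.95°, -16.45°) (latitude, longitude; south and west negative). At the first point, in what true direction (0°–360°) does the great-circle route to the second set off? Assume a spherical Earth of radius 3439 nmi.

N = sin Δλ·cos φ₂ = +0.0554;  D = cos φ₁ sin φ₂ − sin φ₁ cos φ₂ cos Δλ = +0.0476
initial course = atan2(N, D) = 49.38°

49.4°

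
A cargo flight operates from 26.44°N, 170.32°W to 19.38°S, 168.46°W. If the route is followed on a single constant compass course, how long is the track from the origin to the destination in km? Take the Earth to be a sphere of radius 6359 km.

Rhumb course C = atan2(Δλ, Δψ) with Δψ = ln[tan(π/4+φ₂/2)/tan(π/4+φ₁/2)] = -0.8237, Δλ = +0.0325 → C = 177.74°
d = R·|Δφ| / |cos C| = 6359·0.79971 / 0.99922 = 5089 km

5089 km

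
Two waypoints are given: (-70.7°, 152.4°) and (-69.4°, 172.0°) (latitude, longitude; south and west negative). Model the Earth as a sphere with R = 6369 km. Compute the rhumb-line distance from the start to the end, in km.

Rhumb course C = atan2(Δλ, Δψ) with Δψ = ln[tan(π/4+φ₂/2)/tan(π/4+φ₁/2)] = +0.0665, Δλ = +0.3421 → C = 79.00°
d = R·|Δφ| / |cos C| = 6369·0.02269 / 0.19088 = 757 km

757 km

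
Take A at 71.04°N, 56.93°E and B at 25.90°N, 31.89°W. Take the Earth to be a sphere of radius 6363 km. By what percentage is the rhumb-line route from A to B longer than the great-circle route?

6.7%

Great circle: σ = 1.1383 rad → d_gc = Rσ = 7243.1 km
Rhumb: Δφ = -0.7878, Δλ = -1.5502, Δψ = -1.3216, q = Δφ/Δψ = 0.5961 → d_rh = R√(Δφ²+q²Δλ²) = 7727.1 km
Excess = (7727.1 − 7243.1) / 7243.1 = 484.0 / 7243.1 = 6.68% ≈ 6.7%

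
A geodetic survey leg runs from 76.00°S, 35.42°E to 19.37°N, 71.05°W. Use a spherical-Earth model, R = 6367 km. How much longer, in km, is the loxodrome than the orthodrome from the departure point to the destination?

Great circle: cos σ = sin φ₁ sin φ₂ + cos φ₁ cos φ₂ cos Δλ,  σ = 1.9677 rad → d_gc = 12528.0 km
Rhumb line: Δψ = +2.4420, q = Δφ/Δψ = 0.6816, d_rh = R√(Δφ²+q²Δλ²) = 13317.4 km
Excess = 13317.4 − 12528.0 = 789.4 ≈ 789 km

789 km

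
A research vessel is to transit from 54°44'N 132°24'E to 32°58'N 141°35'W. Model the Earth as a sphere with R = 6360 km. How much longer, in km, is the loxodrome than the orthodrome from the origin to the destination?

Great circle: cos σ = sin φ₁ sin φ₂ + cos φ₁ cos φ₂ cos Δλ,  σ = 1.0725 rad → d_gc = 6821.1 km
Rhumb line: Δψ = -0.5361, q = Δφ/Δψ = 0.7086, d_rh = R√(Δφ²+q²Δλ²) = 7184.4 km
Excess = 7184.4 − 6821.1 = 363.3 ≈ 363 km

363 km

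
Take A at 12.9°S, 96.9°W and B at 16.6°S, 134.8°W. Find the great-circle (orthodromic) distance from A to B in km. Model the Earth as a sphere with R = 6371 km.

4090 km

cos σ = sin φ₁ sin φ₂ + cos φ₁ cos φ₂ cos Δλ
      = sin(-12.90°)sin(-16.60°) + cos(-12.90°)cos(-16.60°)cos(-37.90°) = 0.8009
σ = 36.785° → d = Rσ = 6371·0.64201 = 4090 km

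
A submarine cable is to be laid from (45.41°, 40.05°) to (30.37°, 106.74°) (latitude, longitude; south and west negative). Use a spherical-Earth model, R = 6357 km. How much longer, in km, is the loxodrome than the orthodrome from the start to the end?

Great circle: cos σ = sin φ₁ sin φ₂ + cos φ₁ cos φ₂ cos Δλ,  σ = 0.9276 rad → d_gc = 5897.0 km
Rhumb line: Δψ = -0.3348, q = Δφ/Δψ = 0.7842, d_rh = R√(Δφ²+q²Δλ²) = 6037.4 km
Excess = 6037.4 − 5897.0 = 140.4 ≈ 140 km

140 km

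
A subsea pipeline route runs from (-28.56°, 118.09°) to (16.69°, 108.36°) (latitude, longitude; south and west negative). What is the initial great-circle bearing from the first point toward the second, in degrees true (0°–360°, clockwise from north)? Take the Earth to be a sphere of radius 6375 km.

347.0°

N = sin Δλ·cos φ₂ = -0.1619;  D = cos φ₁ sin φ₂ − sin φ₁ cos φ₂ cos Δλ = +0.7036
initial course = atan2(N, D) = 347.04°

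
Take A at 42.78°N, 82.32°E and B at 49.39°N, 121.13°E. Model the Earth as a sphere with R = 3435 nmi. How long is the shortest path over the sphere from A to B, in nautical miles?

Haversine: a = sin²(Δφ/2)+cos φ₁ cos φ₂ sin²(Δλ/2) = 0.05606;  σ = 2·atan2(√a,√(1−a))
σ = 27.392° → d = Rσ = 3435·0.47808 = 1642 nmi

1642 nmi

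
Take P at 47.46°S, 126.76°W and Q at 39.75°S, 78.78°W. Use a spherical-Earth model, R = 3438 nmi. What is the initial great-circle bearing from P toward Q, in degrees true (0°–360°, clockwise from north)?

95.3°

N = sin Δλ·cos φ₂ = +0.5712;  D = cos φ₁ sin φ₂ − sin φ₁ cos φ₂ cos Δλ = -0.0531
initial course = atan2(N, D) = 95.31°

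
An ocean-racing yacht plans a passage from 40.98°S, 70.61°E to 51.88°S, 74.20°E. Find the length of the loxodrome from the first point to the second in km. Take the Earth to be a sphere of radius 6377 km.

Rhumb course C = atan2(Δλ, Δψ) with Δψ = ln[tan(π/4+φ₂/2)/tan(π/4+φ₁/2)] = -0.2774, Δλ = +0.0627 → C = 167.27°
d = R·|Δφ| / |cos C| = 6377·0.19024 / 0.97542 = 1244 km

1244 km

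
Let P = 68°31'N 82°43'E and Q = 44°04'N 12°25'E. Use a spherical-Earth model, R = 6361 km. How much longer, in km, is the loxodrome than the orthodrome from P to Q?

Great circle: cos σ = sin φ₁ sin φ₂ + cos φ₁ cos φ₂ cos Δλ,  σ = 0.7438 rad → d_gc = 4731.5 km
Rhumb line: Δψ = -0.8038, q = Δφ/Δψ = 0.5309, d_rh = R√(Δφ²+q²Δλ²) = 4953.6 km
Excess = 4953.6 − 4731.5 = 222.1 ≈ 222 km

222 km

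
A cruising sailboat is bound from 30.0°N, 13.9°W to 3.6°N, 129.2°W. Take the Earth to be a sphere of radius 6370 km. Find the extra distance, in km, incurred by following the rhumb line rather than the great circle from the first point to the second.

290 km

Great circle: cos σ = sin φ₁ sin φ₂ + cos φ₁ cos φ₂ cos Δλ,  σ = 1.9156 rad → d_gc = 12202.1 km
Rhumb line: Δψ = -0.4864, q = Δφ/Δψ = 0.9472, d_rh = R√(Δφ²+q²Δλ²) = 12492.1 km
Excess = 12492.1 − 12202.1 = 290.0 ≈ 290 km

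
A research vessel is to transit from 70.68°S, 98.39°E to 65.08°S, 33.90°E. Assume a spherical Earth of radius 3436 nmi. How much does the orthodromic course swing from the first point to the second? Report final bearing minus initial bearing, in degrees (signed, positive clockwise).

+60.7°

Initial bearing θ₁ = atan2(sin Δλ cos φ₂, cos φ₁ sin φ₂ − sin φ₁ cos φ₂ cos Δλ) = 251.29°
Final bearing θ₂ = (initial bearing from the destination back to the start) + 180° = 311.95°
Δθ = θ₂ − θ₁ = +60.7°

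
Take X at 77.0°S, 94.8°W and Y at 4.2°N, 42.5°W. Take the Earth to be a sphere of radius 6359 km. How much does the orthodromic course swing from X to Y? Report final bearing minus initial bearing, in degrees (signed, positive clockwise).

Initial bearing θ₁ = atan2(sin Δλ cos φ₂, cos φ₁ sin φ₂ − sin φ₁ cos φ₂ cos Δλ) = 52.26°
Final bearing θ₂ = (initial bearing from the destination back to the start) + 180° = 10.28°
Δθ = θ₂ − θ₁ = -42.0°

-42.0°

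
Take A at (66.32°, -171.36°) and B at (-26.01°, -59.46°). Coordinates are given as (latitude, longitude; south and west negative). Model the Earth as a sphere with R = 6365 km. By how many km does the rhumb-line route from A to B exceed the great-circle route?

623 km

Great circle: cos σ = sin φ₁ sin φ₂ + cos φ₁ cos φ₂ cos Δλ,  σ = 2.1368 rad → d_gc = 13600.5 km
Rhumb line: Δψ = -2.0328, q = Δφ/Δψ = 0.7927, d_rh = R√(Δφ²+q²Δλ²) = 14223.8 km
Excess = 14223.8 − 13600.5 = 623.3 ≈ 623 km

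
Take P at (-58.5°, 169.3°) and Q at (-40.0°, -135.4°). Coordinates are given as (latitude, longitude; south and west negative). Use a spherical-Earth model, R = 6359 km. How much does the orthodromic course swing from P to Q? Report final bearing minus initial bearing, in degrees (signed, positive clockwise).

-43.8°

At departure: θ₁ = atan2(sin Δλ cos φ₂, cos φ₁ sin φ₂ − sin φ₁ cos φ₂ cos Δλ) = 86.73°
At arrival: θ₂ = atan2(sin Δλ cos φ₁, −cos φ₂ sin φ₁ + sin φ₂ cos φ₁ cos Δλ) = 42.92°
Δθ = θ₂ − θ₁ = -43.8°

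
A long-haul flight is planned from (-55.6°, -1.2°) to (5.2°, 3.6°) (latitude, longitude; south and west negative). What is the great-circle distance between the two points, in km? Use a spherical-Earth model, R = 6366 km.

Haversine: a = sin²(Δφ/2)+cos φ₁ cos φ₂ sin²(Δλ/2) = 0.25706;  σ = 2·atan2(√a,√(1−a))
σ = 60.929° → d = Rσ = 6366·1.06342 = 6770 km

6770 km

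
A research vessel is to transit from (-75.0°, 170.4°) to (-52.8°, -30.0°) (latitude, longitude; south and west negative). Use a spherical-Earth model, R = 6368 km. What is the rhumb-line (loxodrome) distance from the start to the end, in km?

7728 km

Rhumb course C = atan2(Δλ, Δψ) with Δψ = ln[tan(π/4+φ₂/2)/tan(π/4+φ₁/2)] = +0.9385, Δλ = +2.7855 → C = 71.38°
d = R·|Δφ| / |cos C| = 6368·0.38746 / 0.31930 = 7728 km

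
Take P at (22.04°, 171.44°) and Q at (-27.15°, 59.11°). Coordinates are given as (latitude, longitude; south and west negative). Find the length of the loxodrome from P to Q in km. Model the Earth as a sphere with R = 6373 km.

13271 km

Rhumb course C = atan2(Δλ, Δψ) with Δψ = ln[tan(π/4+φ₂/2)/tan(π/4+φ₁/2)] = -0.8872, Δλ = -1.9605 → C = 245.65°
d = R·|Δφ| / |cos C| = 6373·0.85853 / 0.41227 = 13271 km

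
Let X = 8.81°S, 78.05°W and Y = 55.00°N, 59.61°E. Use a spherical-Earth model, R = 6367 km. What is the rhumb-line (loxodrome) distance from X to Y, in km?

Δψ = ln[tan(π/4+φ₂/2)/tan(π/4+φ₁/2)] = +1.3086;  Δφ = +1.1137 rad,  Δλ = +2.4026 rad
q = Δφ/Δψ = 0.8511
d = R·√(Δφ² + q²Δλ²) = 6367·2.32838 = 14825 km

14825 km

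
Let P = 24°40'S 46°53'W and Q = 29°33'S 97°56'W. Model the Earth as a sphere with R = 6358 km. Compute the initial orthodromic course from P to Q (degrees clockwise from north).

252.0°

N = sin Δλ·cos φ₂ = -0.6765;  D = cos φ₁ sin φ₂ − sin φ₁ cos φ₂ cos Δλ = -0.2199
initial course = atan2(N, D) = 251.99°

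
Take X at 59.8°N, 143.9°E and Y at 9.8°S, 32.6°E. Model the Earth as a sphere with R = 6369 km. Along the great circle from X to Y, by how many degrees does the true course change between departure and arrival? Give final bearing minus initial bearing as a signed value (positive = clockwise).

Initial bearing θ₁ = atan2(sin Δλ cos φ₂, cos φ₁ sin φ₂ − sin φ₁ cos φ₂ cos Δλ) = 283.70°
Final bearing θ₂ = (initial bearing from the destination back to the start) + 180° = 209.73°
Δθ = θ₂ − θ₁ = -74.0°

-74.0°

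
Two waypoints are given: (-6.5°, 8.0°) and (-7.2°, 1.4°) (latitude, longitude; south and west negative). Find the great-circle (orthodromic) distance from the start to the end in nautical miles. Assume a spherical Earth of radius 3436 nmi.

Haversine: a = sin²(Δφ/2)+cos φ₁ cos φ₂ sin²(Δλ/2) = 0.00330;  σ = 2·atan2(√a,√(1−a))
σ = 6.590° → d = Rσ = 3436·0.11502 = 395 nmi

395 nmi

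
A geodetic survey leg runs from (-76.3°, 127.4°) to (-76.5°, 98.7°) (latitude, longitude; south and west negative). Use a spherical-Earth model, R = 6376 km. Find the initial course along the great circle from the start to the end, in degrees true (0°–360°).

N = sin Δλ·cos φ₂ = -0.1121;  D = cos φ₁ sin φ₂ − sin φ₁ cos φ₂ cos Δλ = -0.0314
initial course = atan2(N, D) = 254.37°

254.4°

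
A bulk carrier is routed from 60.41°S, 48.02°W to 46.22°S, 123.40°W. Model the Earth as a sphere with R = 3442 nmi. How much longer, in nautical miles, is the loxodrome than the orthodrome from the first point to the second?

Great circle: cos σ = sin φ₁ sin φ₂ + cos φ₁ cos φ₂ cos Δλ,  σ = 0.7755 rad → d_gc = 2669.26 nmi
Rhumb line: Δψ = +0.4195, q = Δφ/Δψ = 0.5903, d_rh = R√(Δφ²+q²Δλ²) = 2805.79 nmi
Excess = 2805.79 − 2669.26 = 136.53 ≈ 137 nmi

137 nmi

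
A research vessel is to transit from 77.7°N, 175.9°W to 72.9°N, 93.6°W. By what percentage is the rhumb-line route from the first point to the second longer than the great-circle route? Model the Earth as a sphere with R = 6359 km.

Great circle: σ = 0.3415 rad → d_gc = Rσ = 2171.7 km
Rhumb: Δφ = -0.0838, Δλ = +1.4364, Δψ = -0.3331, q = Δφ/Δψ = 0.2515 → d_rh = R√(Δφ²+q²Δλ²) = 2358.3 km
Excess = (2358.3 − 2171.7) / 2171.7 = 186.6 / 2171.7 = 8.59% ≈ 8.6%

8.6%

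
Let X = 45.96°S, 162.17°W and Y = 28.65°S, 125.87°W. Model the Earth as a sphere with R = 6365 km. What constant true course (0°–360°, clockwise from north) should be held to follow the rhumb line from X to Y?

58.8°

Meridional parts: M(φ₁)=-0.9053, M(φ₂)=-0.5223 → ΔM = +0.3830;  Δλ = +0.6336 rad
tan C = Δλ / ΔM = +1.6542 → C = 58.85°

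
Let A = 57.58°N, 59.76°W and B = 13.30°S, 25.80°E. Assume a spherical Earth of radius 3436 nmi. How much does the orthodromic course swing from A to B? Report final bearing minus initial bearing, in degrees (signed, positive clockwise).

Initial bearing θ₁ = atan2(sin Δλ cos φ₂, cos φ₁ sin φ₂ − sin φ₁ cos φ₂ cos Δλ) = 100.91°
Final bearing θ₂ = (initial bearing from the destination back to the start) + 180° = 147.25°
Δθ = θ₂ − θ₁ = +46.3°

+46.3°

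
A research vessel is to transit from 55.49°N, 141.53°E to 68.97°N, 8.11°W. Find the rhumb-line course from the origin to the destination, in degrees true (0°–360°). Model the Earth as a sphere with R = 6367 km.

Meridional parts: M(φ₁)=+1.1692, M(φ₂)=+1.6841 → ΔM = +0.5149;  Δλ = -2.6117 rad
tan C = Δλ / ΔM = -5.0725 → C = 281.15°

281.2°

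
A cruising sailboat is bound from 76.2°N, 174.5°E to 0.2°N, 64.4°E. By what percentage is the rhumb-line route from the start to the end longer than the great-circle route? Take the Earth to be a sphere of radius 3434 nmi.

Great circle: σ = 1.6495 rad → d_gc = Rσ = 5664.3 nmi
Rhumb: Δφ = -1.3265, Δλ = -1.9216, Δψ = -2.1084, q = Δφ/Δψ = 0.6291 → d_rh = R√(Δφ²+q²Δλ²) = 6163.1 nmi
Excess = (6163.1 − 5664.3) / 5664.3 = 498.8 / 5664.3 = 8.81% ≈ 8.8%

8.8%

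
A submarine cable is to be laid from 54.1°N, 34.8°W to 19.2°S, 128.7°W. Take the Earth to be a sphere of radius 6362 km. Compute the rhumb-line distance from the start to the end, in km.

Rhumb course C = atan2(Δλ, Δψ) with Δψ = ln[tan(π/4+φ₂/2)/tan(π/4+φ₁/2)] = -1.4687, Δλ = -1.6389 → C = 228.13°
d = R·|Δφ| / |cos C| = 6362·1.27933 / 0.66739 = 12195 km

12195 km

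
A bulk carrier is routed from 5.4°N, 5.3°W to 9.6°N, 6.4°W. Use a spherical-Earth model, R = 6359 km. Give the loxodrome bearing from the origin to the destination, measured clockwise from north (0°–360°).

Meridional parts: M(φ₁)=+0.0944, M(φ₂)=+0.1683 → ΔM = +0.0740;  Δλ = -0.0192 rad
tan C = Δλ / ΔM = -0.2596 → C = 345.45°

345.4°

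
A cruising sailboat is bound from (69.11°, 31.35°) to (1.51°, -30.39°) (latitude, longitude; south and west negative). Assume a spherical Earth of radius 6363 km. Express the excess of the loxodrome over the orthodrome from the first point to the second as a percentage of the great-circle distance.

Great circle: σ = 1.3762 rad → d_gc = Rσ = 8756.6 km
Rhumb: Δφ = -1.1798, Δλ = -1.0776, Δψ = -1.6646, q = Δφ/Δψ = 0.7088 → d_rh = R√(Δφ²+q²Δλ²) = 8943.1 km
Excess = (8943.1 − 8756.6) / 8756.6 = 186.5 / 8756.6 = 2.13% ≈ 2.1%

2.1%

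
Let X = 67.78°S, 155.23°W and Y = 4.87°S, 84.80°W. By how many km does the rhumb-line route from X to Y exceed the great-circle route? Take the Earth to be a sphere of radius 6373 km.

251 km

Great circle: cos σ = sin φ₁ sin φ₂ + cos φ₁ cos φ₂ cos Δλ,  σ = 1.3645 rad → d_gc = 8696.2 km
Rhumb line: Δψ = +1.5426, q = Δφ/Δψ = 0.7118, d_rh = R√(Δφ²+q²Δλ²) = 8947.3 km
Excess = 8947.3 − 8696.2 = 251.1 ≈ 251 km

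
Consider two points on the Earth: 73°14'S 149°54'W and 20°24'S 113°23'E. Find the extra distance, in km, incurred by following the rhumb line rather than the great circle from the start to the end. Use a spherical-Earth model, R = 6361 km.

630 km

Great circle: cos σ = sin φ₁ sin φ₂ + cos φ₁ cos φ₂ cos Δλ,  σ = 1.2639 rad → d_gc = 8039.5 km
Rhumb line: Δψ = +1.5510, q = Δφ/Δψ = 0.5945, d_rh = R√(Δφ²+q²Δλ²) = 8669.4 km
Excess = 8669.4 − 8039.5 = 629.9 ≈ 630 km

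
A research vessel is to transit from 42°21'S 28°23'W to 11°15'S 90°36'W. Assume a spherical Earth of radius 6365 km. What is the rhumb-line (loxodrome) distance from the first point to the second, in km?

Rhumb course C = atan2(Δλ, Δψ) with Δψ = ln[tan(π/4+φ₂/2)/tan(π/4+φ₁/2)] = +0.6198, Δλ = -1.0859 → C = 299.72°
d = R·|Δφ| / |cos C| = 6365·0.54280 / 0.49570 = 6970 km

6970 km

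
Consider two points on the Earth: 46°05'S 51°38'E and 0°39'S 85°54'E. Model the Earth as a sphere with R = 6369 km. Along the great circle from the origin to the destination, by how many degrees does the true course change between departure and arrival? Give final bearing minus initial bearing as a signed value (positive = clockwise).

Initial bearing θ₁ = atan2(sin Δλ cos φ₂, cos φ₁ sin φ₂ − sin φ₁ cos φ₂ cos Δλ) = 43.78°
Final bearing θ₂ = (initial bearing from the destination back to the start) + 180° = 28.68°
Δθ = θ₂ − θ₁ = -15.1°

-15.1°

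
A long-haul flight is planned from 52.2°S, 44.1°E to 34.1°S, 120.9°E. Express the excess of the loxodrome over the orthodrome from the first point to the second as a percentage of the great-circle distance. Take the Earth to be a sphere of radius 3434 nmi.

Great circle: σ = 0.9778 rad → d_gc = Rσ = 3357.6 nmi
Rhumb: Δφ = +0.3159, Δλ = +1.3404, Δψ = +0.4381, q = Δφ/Δψ = 0.7211 → d_rh = R√(Δφ²+q²Δλ²) = 3492.0 nmi
Excess = (3492.0 − 3357.6) / 3357.6 = 134.4 / 3357.6 = 4.00% ≈ 4.0%

4.0%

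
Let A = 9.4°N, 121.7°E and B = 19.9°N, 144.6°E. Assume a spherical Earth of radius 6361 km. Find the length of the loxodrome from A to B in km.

Δψ = ln[tan(π/4+φ₂/2)/tan(π/4+φ₁/2)] = +0.1897;  Δφ = +0.1833 rad,  Δλ = +0.3997 rad
q = Δφ/Δψ = 0.9659
d = R·√(Δφ² + q²Δλ²) = 6361·0.42736 = 2718 km

2718 km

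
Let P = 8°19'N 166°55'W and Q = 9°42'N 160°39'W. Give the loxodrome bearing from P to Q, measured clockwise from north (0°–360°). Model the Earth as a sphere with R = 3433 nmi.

Δψ = ln[tan(π/4+φ₂/2)/tan(π/4+φ₁/2)] = +0.0244
Δλ = +0.1094 rad (taken the short way round)
course = atan2(Δλ, Δψ) = 77.40°

77.4°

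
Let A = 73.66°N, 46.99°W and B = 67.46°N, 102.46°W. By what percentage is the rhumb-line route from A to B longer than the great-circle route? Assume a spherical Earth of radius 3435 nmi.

Great circle: σ = 0.3257 rad → d_gc = Rσ = 1118.7 nmi
Rhumb: Δφ = -0.1082, Δλ = -0.9681, Δψ = -0.3279, q = Δφ/Δψ = 0.3300 → d_rh = R√(Δφ²+q²Δλ²) = 1158.8 nmi
Excess = (1158.8 − 1118.7) / 1118.7 = 40.1 / 1118.7 = 3.58% ≈ 3.6%

3.6%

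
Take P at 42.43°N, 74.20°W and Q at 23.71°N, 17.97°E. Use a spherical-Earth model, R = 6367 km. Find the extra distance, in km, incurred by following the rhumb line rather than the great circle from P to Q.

Great circle: cos σ = sin φ₁ sin φ₂ + cos φ₁ cos φ₂ cos Δλ,  σ = 1.3225 rad → d_gc = 8420.6 km
Rhumb line: Δψ = -0.3931, q = Δφ/Δψ = 0.8311, d_rh = R√(Δφ²+q²Δλ²) = 8762.6 km
Excess = 8762.6 − 8420.6 = 342.0 ≈ 342 km

342 km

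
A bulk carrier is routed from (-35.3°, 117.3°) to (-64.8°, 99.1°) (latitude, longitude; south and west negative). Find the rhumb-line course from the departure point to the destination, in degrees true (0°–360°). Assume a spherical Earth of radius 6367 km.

Meridional parts: M(φ₁)=-0.6592, M(φ₂)=-1.4982 → ΔM = -0.8390;  Δλ = -0.3176 rad
tan C = Δλ / ΔM = +0.3786 → C = 200.74°

200.7°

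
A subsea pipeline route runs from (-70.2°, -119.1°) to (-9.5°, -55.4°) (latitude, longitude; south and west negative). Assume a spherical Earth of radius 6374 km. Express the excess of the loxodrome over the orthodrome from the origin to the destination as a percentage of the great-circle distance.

Great circle: σ = 1.2626 rad → d_gc = Rσ = 8048.0 km
Rhumb: Δφ = +1.0594, Δλ = +1.1118, Δψ = +1.5791, q = Δφ/Δψ = 0.6709 → d_rh = R√(Δφ²+q²Δλ²) = 8258.5 km
Excess = (8258.5 − 8048.0) / 8048.0 = 210.5 / 8048.0 = 2.62% ≈ 2.6%

2.6%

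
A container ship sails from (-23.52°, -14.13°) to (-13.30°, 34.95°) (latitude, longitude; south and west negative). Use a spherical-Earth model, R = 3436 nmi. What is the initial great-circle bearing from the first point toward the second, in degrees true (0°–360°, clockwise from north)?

86.6°

N = sin Δλ·cos φ₂ = +0.7354;  D = cos φ₁ sin φ₂ − sin φ₁ cos φ₂ cos Δλ = +0.0434
initial course = atan2(N, D) = 86.62°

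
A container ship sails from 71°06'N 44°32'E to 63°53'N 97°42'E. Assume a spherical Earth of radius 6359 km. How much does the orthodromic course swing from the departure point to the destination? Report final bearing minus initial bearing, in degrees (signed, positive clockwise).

At departure: θ₁ = atan2(sin Δλ cos φ₂, cos φ₁ sin φ₂ − sin φ₁ cos φ₂ cos Δλ) = 83.33°
At arrival: θ₂ = atan2(sin Δλ cos φ₁, −cos φ₂ sin φ₁ + sin φ₂ cos φ₁ cos Δλ) = 133.04°
Δθ = θ₂ − θ₁ = +49.7°

+49.7°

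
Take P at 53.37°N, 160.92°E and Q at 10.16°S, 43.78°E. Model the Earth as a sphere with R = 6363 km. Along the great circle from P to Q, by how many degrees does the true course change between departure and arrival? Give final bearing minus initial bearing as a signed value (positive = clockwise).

Initial bearing θ₁ = atan2(sin Δλ cos φ₂, cos φ₁ sin φ₂ − sin φ₁ cos φ₂ cos Δλ) = 286.24°
Final bearing θ₂ = (initial bearing from the destination back to the start) + 180° = 215.59°
Δθ = θ₂ − θ₁ = -70.6°

-70.6°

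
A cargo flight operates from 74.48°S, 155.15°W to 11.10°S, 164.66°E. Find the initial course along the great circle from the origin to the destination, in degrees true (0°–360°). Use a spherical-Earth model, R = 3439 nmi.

θ = atan2( sin Δλ·cos φ₂ ,  cos φ₁ sin φ₂ − sin φ₁ cos φ₂ cos Δλ )
  = atan2(-0.6333, +0.6708) = 316.65°

316.6°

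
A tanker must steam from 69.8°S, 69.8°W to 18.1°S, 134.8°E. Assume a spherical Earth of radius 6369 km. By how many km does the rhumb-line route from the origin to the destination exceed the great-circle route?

Great circle: cos σ = sin φ₁ sin φ₂ + cos φ₁ cos φ₂ cos Δλ,  σ = 1.5777 rad → d_gc = 10048.1 km
Rhumb line: Δψ = +1.4040, q = Δφ/Δψ = 0.6427, d_rh = R√(Δφ²+q²Δλ²) = 12501.5 km
Excess = 12501.5 − 10048.1 = 2453.4 ≈ 2453 km

2453 km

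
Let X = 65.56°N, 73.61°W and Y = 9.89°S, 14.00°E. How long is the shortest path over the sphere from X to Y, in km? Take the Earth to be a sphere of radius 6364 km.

10886 km

Haversine: a = sin²(Δφ/2)+cos φ₁ cos φ₂ sin²(Δλ/2) = 0.56968;  σ = 2·atan2(√a,√(1−a))
σ = 98.011° → d = Rσ = 6364·1.71062 = 10886 km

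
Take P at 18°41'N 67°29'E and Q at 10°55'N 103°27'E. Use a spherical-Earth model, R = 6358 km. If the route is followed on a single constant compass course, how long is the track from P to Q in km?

3951 km

Rhumb course C = atan2(Δλ, Δψ) with Δψ = ln[tan(π/4+φ₂/2)/tan(π/4+φ₁/2)] = -0.1403, Δλ = +0.6277 → C = 102.60°
d = R·|Δφ| / |cos C| = 6358·0.13555 / 0.21816 = 3951 km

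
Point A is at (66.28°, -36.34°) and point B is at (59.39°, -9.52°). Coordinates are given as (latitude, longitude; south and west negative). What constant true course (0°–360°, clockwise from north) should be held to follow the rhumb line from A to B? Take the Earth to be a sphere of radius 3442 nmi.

Δψ = ln[tan(π/4+φ₂/2)/tan(π/4+φ₁/2)] = -0.2648
Δλ = +0.4681 rad (taken the short way round)
course = atan2(Δλ, Δψ) = 119.49°

119.5°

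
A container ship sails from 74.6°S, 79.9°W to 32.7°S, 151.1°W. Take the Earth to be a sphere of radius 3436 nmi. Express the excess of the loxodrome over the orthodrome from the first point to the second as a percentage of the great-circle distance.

4.6%

Great circle: σ = 0.9362 rad → d_gc = Rσ = 3216.8 nmi
Rhumb: Δφ = +0.7313, Δλ = -1.2427, Δψ = +1.3965, q = Δφ/Δψ = 0.5237 → d_rh = R√(Δφ²+q²Δλ²) = 3363.5 nmi
Excess = (3363.5 − 3216.8) / 3216.8 = 146.7 / 3216.8 = 4.56% ≈ 4.6%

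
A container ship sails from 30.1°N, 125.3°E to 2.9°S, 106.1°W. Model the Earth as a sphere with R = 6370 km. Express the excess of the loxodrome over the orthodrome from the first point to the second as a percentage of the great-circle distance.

Great circle: σ = 2.1705 rad → d_gc = Rσ = 13826.3 km
Rhumb: Δφ = -0.5760, Δλ = +2.2445, Δψ = -0.6020, q = Δφ/Δψ = 0.9568 → d_rh = R√(Δφ²+q²Δλ²) = 14163.3 km
Excess = (14163.3 − 13826.3) / 13826.3 = 337.0 / 13826.3 = 2.44% ≈ 2.4%

2.4%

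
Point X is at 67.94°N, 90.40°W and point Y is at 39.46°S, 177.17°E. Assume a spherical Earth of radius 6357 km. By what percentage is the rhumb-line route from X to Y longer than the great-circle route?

Great circle: σ = 2.2159 rad → d_gc = Rσ = 14086.7 km
Rhumb: Δφ = -1.8745, Δλ = -1.6132, Δψ = -2.3858, q = Δφ/Δψ = 0.7857 → d_rh = R√(Δφ²+q²Δλ²) = 14384.5 km
Excess = (14384.5 − 14086.7) / 14086.7 = 297.8 / 14086.7 = 2.11% ≈ 2.1%

2.1%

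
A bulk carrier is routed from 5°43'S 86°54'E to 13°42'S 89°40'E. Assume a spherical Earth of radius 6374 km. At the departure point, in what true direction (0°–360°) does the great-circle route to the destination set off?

161.4°

N = sin Δλ·cos φ₂ = +0.0469;  D = cos φ₁ sin φ₂ − sin φ₁ cos φ₂ cos Δλ = -0.1390
initial course = atan2(N, D) = 161.36°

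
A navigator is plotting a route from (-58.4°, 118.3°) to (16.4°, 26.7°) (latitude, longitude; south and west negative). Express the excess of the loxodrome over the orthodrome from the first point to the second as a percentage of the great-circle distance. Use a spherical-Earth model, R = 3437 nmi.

2.5%

Great circle: σ = 1.8281 rad → d_gc = Rσ = 6283.3 nmi
Rhumb: Δφ = +1.3055, Δλ = -1.5987, Δψ = +1.5526, q = Δφ/Δψ = 0.8408 → d_rh = R√(Δφ²+q²Δλ²) = 6440.5 nmi
Excess = (6440.5 − 6283.3) / 6283.3 = 157.2 / 6283.3 = 2.50% ≈ 2.5%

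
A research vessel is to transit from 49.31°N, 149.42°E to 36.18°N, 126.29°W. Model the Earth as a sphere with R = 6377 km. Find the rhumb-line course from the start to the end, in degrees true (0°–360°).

Meridional parts: M(φ₁)=+0.9921, M(φ₂)=+0.6782 → ΔM = -0.3139;  Δλ = +1.4711 rad
tan C = Δλ / ΔM = -4.6864 → C = 102.05°

102.0°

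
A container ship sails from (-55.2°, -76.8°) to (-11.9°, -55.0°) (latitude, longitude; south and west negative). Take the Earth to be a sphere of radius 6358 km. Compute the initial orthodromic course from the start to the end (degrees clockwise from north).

30.0°

θ = atan2( sin Δλ·cos φ₂ ,  cos φ₁ sin φ₂ − sin φ₁ cos φ₂ cos Δλ )
  = atan2(+0.3634, +0.6284) = 30.04°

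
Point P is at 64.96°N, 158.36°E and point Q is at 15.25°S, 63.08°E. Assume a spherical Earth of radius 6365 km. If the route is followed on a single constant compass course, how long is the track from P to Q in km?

12213 km

Δψ = ln[tan(π/4+φ₂/2)/tan(π/4+φ₁/2)] = -1.7742;  Δφ = -1.3999 rad,  Δλ = -1.6629 rad
q = Δφ/Δψ = 0.7891
d = R·√(Δφ² + q²Δλ²) = 6365·1.91875 = 12213 km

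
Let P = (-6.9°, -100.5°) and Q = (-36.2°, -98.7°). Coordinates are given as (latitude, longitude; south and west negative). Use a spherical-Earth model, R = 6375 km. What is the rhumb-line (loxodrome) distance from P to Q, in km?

Rhumb course C = atan2(Δλ, Δψ) with Δψ = ln[tan(π/4+φ₂/2)/tan(π/4+φ₁/2)] = -0.5579, Δλ = +0.0314 → C = 176.78°
d = R·|Δφ| / |cos C| = 6375·0.51138 / 0.99842 = 3265 km

3265 km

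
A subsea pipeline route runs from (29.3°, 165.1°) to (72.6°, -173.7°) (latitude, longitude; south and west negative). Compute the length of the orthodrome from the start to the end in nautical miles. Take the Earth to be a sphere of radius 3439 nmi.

2686 nmi

Haversine: a = sin²(Δφ/2)+cos φ₁ cos φ₂ sin²(Δλ/2) = 0.14494;  σ = 2·atan2(√a,√(1−a))
σ = 44.755° → d = Rσ = 3439·0.78112 = 2686 nmi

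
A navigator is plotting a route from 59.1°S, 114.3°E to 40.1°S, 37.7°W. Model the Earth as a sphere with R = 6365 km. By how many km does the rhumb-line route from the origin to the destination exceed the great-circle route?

2279 km

Great circle: cos σ = sin φ₁ sin φ₂ + cos φ₁ cos φ₂ cos Δλ,  σ = 1.3635 rad → d_gc = 8678.4 km
Rhumb line: Δψ = +0.5208, q = Δφ/Δψ = 0.6368, d_rh = R√(Δφ²+q²Δλ²) = 10957.6 km
Excess = 10957.6 − 8678.4 = 2279.2 ≈ 2279 km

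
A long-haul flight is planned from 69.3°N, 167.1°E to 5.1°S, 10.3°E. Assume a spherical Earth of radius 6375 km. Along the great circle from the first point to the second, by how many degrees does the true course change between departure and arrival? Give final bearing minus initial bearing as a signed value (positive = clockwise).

Initial bearing θ₁ = atan2(sin Δλ cos φ₂, cos φ₁ sin φ₂ − sin φ₁ cos φ₂ cos Δλ) = 334.56°
Final bearing θ₂ = (initial bearing from the destination back to the start) + 180° = 188.77°
Δθ = θ₂ − θ₁ = -145.8°

-145.8°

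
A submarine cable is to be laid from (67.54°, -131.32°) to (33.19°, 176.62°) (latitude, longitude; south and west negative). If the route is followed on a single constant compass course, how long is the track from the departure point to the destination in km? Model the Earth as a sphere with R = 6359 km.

Rhumb course C = atan2(Δλ, Δψ) with Δψ = ln[tan(π/4+φ₂/2)/tan(π/4+φ₁/2)] = -1.0020, Δλ = -0.9086 → C = 222.20°
d = R·|Δφ| / |cos C| = 6359·0.59952 / 0.74079 = 5146 km

5146 km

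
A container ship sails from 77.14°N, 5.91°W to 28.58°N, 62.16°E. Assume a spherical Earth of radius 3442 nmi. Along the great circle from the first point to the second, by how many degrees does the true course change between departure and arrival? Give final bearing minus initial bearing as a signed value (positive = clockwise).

+61.1°

At departure: θ₁ = atan2(sin Δλ cos φ₂, cos φ₁ sin φ₂ − sin φ₁ cos φ₂ cos Δλ) = 104.67°
At arrival: θ₂ = atan2(sin Δλ cos φ₁, −cos φ₂ sin φ₁ + sin φ₂ cos φ₁ cos Δλ) = 165.81°
Δθ = θ₂ − θ₁ = +61.1°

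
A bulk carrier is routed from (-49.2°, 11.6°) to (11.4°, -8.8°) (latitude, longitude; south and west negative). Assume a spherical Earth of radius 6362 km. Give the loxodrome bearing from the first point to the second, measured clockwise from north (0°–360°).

Δψ = ln[tan(π/4+φ₂/2)/tan(π/4+φ₁/2)] = +1.1894
Δλ = -0.3560 rad (taken the short way round)
course = atan2(Δλ, Δψ) = 343.34°

343.3°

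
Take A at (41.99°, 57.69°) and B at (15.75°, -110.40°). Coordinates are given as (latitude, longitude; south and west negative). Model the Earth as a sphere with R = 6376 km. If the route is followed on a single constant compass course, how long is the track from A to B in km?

16410 km

Δψ = ln[tan(π/4+φ₂/2)/tan(π/4+φ₁/2)] = -0.5305;  Δφ = -0.4580 rad,  Δλ = -2.9337 rad
q = Δφ/Δψ = 0.8633
d = R·√(Δφ² + q²Δλ²) = 6376·2.57366 = 16410 km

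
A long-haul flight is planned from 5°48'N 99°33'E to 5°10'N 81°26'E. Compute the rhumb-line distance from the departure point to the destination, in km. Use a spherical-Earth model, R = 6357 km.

2002 km

Δψ = ln[tan(π/4+φ₂/2)/tan(π/4+φ₁/2)] = -0.0111;  Δφ = -0.0111 rad,  Δλ = -0.3162 rad
q = Δφ/Δψ = 0.9954
d = R·√(Δφ² + q²Δλ²) = 6357·0.31494 = 2002 km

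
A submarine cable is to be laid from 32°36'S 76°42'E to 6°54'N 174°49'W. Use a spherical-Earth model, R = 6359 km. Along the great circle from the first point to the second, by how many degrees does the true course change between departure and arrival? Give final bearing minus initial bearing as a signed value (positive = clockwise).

Initial bearing θ₁ = atan2(sin Δλ cos φ₂, cos φ₁ sin φ₂ − sin φ₁ cos φ₂ cos Δλ) = 94.15°
Final bearing θ₂ = (initial bearing from the destination back to the start) + 180° = 57.82°
Δθ = θ₂ − θ₁ = -36.3°

-36.3°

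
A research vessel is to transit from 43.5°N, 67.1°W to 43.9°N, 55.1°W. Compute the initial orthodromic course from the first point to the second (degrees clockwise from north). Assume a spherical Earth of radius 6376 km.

θ = atan2( sin Δλ·cos φ₂ ,  cos φ₁ sin φ₂ − sin φ₁ cos φ₂ cos Δλ )
  = atan2(+0.1498, +0.0178) = 83.22°

83.2°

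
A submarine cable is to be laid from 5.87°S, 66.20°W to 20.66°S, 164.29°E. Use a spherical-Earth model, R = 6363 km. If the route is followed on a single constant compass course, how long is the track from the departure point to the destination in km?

14052 km

Rhumb course C = atan2(Δλ, Δψ) with Δψ = ln[tan(π/4+φ₂/2)/tan(π/4+φ₁/2)] = -0.2660, Δλ = -2.2604 → C = 263.29°
d = R·|Δφ| / |cos C| = 6363·0.25813 / 0.11689 = 14052 km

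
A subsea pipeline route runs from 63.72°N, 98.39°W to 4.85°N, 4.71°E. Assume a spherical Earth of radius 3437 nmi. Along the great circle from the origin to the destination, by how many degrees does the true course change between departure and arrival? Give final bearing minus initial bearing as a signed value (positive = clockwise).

+78.3°

Initial bearing θ₁ = atan2(sin Δλ cos φ₂, cos φ₁ sin φ₂ − sin φ₁ cos φ₂ cos Δλ) = 76.11°
Final bearing θ₂ = (initial bearing from the destination back to the start) + 180° = 154.45°
Δθ = θ₂ − θ₁ = +78.3°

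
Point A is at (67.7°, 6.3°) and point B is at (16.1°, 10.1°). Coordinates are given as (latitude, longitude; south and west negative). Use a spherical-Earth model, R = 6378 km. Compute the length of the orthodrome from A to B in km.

5750 km

Haversine: a = sin²(Δφ/2)+cos φ₁ cos φ₂ sin²(Δλ/2) = 0.18983;  σ = 2·atan2(√a,√(1−a))
σ = 51.659° → d = Rσ = 6378·0.90161 = 5750 km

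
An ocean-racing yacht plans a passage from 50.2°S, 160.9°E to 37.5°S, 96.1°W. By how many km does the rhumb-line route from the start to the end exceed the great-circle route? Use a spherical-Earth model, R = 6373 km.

626 km

Great circle: cos σ = sin φ₁ sin φ₂ + cos φ₁ cos φ₂ cos Δλ,  σ = 1.2095 rad → d_gc = 7708.3 km
Rhumb line: Δψ = +0.3092, q = Δφ/Δψ = 0.7169, d_rh = R√(Δφ²+q²Δλ²) = 8334.3 km
Excess = 8334.3 − 7708.3 = 626.0 ≈ 626 km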